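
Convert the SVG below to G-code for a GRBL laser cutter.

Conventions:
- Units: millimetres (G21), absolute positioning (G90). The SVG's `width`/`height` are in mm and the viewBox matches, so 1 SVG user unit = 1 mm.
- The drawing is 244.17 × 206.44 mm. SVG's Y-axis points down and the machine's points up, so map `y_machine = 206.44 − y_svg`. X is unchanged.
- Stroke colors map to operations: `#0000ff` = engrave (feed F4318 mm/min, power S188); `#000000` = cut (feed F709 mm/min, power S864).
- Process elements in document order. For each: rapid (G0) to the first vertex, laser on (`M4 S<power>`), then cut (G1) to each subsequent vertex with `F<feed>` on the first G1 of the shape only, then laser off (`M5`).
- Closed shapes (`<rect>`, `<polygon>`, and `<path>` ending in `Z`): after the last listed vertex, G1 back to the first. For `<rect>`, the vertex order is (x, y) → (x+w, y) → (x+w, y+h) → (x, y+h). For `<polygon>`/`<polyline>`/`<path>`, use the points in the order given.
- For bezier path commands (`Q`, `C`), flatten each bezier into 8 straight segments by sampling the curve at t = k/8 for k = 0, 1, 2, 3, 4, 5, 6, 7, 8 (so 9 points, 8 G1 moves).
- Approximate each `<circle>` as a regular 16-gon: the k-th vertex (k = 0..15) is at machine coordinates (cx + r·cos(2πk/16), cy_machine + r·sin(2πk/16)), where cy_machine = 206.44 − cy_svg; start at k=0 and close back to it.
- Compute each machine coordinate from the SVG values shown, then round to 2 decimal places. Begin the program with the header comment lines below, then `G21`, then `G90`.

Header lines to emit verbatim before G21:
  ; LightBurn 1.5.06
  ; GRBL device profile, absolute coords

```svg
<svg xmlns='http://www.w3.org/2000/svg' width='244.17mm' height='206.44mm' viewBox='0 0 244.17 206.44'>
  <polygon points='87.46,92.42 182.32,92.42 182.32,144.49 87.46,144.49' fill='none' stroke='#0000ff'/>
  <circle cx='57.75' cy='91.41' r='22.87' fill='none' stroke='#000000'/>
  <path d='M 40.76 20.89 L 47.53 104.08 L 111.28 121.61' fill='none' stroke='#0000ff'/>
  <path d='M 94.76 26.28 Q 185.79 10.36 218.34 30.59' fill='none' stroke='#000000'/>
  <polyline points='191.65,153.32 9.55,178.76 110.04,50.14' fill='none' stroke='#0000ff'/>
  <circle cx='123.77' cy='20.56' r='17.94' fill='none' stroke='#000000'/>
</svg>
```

1 u = 1 mm; y_m = 206.44 − y.

[1] `<polygon>` rectangle, #0000ff→engrave S188 F4318: (87.46,114.02) → (182.32,114.02) → (182.32,61.95) → (87.46,61.95) → (87.46,114.02) (closed)

[2] `<circle>` circle, #000000→cut S864 F709: (80.62,115.03) → (78.88,123.78) → (73.92,131.20) → (66.50,136.16) → (57.75,137.90) → (49.00,136.16) → (41.58,131.20) → (36.62,123.78) → (34.88,115.03) → (36.62,106.28) → (41.58,98.86) → (49.00,93.90) → (57.75,92.16) → (66.50,93.90) → (73.92,98.86) → (78.88,106.28) → (80.62,115.03) (closed)

[3] `<path>` open polyline, #0000ff→engrave S188 F4318: (40.76,185.55) → (47.53,102.36) → (111.28,84.83)

[4] `<path>` quadratic bezier, #000000→cut S864 F709: (94.76,180.16) → (116.60,183.58) → (136.62,185.86) → (154.81,187.02) → (171.17,187.04) → (185.70,185.94) → (198.41,183.71) → (209.29,180.34) → (218.34,175.85)

[5] `<polyline>` open polyline, #0000ff→engrave S188 F4318: (191.65,53.12) → (9.55,27.68) → (110.04,156.30)

[6] `<circle>` circle, #000000→cut S864 F709: (141.71,185.88) → (140.34,192.75) → (136.46,198.57) → (130.64,202.45) → (123.77,203.82) → (116.90,202.45) → (111.08,198.57) → (107.20,192.75) → (105.83,185.88) → (107.20,179.01) → (111.08,173.19) → (116.90,169.31) → (123.77,167.94) → (130.64,169.31) → (136.46,173.19) → (140.34,179.01) → (141.71,185.88) (closed)

; LightBurn 1.5.06
; GRBL device profile, absolute coords
G21
G90
G0 X87.46 Y114.02
M4 S188
G1 X182.32 Y114.02 F4318
G1 X182.32 Y61.95
G1 X87.46 Y61.95
G1 X87.46 Y114.02
M5
G0 X80.62 Y115.03
M4 S864
G1 X78.88 Y123.78 F709
G1 X73.92 Y131.20
G1 X66.50 Y136.16
G1 X57.75 Y137.90
G1 X49.00 Y136.16
G1 X41.58 Y131.20
G1 X36.62 Y123.78
G1 X34.88 Y115.03
G1 X36.62 Y106.28
G1 X41.58 Y98.86
G1 X49.00 Y93.90
G1 X57.75 Y92.16
G1 X66.50 Y93.90
G1 X73.92 Y98.86
G1 X78.88 Y106.28
G1 X80.62 Y115.03
M5
G0 X40.76 Y185.55
M4 S188
G1 X47.53 Y102.36 F4318
G1 X111.28 Y84.83
M5
G0 X94.76 Y180.16
M4 S864
G1 X116.60 Y183.58 F709
G1 X136.62 Y185.86
G1 X154.81 Y187.02
G1 X171.17 Y187.04
G1 X185.70 Y185.94
G1 X198.41 Y183.71
G1 X209.29 Y180.34
G1 X218.34 Y175.85
M5
G0 X191.65 Y53.12
M4 S188
G1 X9.55 Y27.68 F4318
G1 X110.04 Y156.30
M5
G0 X141.71 Y185.88
M4 S864
G1 X140.34 Y192.75 F709
G1 X136.46 Y198.57
G1 X130.64 Y202.45
G1 X123.77 Y203.82
G1 X116.90 Y202.45
G1 X111.08 Y198.57
G1 X107.20 Y192.75
G1 X105.83 Y185.88
G1 X107.20 Y179.01
G1 X111.08 Y173.19
G1 X116.90 Y169.31
G1 X123.77 Y167.94
G1 X130.64 Y169.31
G1 X136.46 Y173.19
G1 X140.34 Y179.01
G1 X141.71 Y185.88
M5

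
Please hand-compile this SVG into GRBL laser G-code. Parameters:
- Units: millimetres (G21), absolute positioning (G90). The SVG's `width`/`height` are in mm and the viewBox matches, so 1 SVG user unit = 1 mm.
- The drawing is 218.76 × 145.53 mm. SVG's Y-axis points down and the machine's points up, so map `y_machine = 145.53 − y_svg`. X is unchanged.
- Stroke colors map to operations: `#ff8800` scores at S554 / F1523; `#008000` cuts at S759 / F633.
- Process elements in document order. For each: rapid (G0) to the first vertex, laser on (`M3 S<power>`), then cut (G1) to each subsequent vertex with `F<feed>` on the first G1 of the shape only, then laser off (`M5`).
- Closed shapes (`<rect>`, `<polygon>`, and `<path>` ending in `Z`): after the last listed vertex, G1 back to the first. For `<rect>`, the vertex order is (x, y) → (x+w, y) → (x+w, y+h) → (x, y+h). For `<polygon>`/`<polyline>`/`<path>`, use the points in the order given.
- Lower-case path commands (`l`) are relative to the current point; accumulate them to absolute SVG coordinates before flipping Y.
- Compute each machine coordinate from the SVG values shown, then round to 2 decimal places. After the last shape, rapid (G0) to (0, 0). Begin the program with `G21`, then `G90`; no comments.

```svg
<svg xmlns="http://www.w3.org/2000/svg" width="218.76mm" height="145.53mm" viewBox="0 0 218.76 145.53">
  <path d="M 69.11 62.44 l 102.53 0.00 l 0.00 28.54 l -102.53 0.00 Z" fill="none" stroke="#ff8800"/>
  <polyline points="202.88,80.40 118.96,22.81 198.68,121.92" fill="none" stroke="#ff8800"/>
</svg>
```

G21
G90
G0 X69.11 Y83.09
M3 S554
G1 X171.64 Y83.09 F1523
G1 X171.64 Y54.55
G1 X69.11 Y54.55
G1 X69.11 Y83.09
M5
G0 X202.88 Y65.13
M3 S554
G1 X118.96 Y122.72 F1523
G1 X198.68 Y23.61
M5
G0 X0.00 Y0.00

1 u = 1 mm; y_m = 145.53 − y.

[1] `<path>` rectangle, #ff8800→score S554 F1523: (69.11,83.09) → (171.64,83.09) → (171.64,54.55) → (69.11,54.55) → (69.11,83.09) (closed)

[2] `<polyline>` open polyline, #ff8800→score S554 F1523: (202.88,65.13) → (118.96,122.72) → (198.68,23.61)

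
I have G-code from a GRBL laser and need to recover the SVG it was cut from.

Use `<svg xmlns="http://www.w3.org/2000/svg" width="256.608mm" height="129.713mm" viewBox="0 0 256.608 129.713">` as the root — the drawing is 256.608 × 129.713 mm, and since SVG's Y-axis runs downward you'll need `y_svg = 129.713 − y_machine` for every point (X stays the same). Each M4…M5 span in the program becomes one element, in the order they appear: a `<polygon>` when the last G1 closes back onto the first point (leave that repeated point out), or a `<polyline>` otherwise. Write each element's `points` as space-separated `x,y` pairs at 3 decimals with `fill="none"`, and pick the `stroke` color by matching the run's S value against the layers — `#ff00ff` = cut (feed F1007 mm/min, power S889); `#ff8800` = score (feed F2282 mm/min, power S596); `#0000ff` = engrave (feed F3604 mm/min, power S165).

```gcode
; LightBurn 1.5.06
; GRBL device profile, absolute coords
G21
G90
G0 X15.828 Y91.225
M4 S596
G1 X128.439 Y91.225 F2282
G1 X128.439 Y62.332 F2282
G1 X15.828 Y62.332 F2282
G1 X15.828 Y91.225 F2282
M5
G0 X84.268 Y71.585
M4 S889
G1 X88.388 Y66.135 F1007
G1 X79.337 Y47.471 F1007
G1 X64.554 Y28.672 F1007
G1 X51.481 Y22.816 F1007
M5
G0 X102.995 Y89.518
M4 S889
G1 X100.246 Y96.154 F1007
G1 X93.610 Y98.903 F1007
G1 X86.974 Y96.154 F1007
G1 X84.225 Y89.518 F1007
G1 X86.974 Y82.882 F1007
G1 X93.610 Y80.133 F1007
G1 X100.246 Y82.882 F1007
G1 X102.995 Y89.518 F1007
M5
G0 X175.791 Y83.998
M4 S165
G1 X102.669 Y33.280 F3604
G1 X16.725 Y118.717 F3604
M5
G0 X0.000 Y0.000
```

y_svg = 129.713 − y_m.

[1] S596→`#ff8800` (score); closed run; points: 15.828,38.488 128.439,38.488 128.439,67.381 15.828,67.381

[2] S889→`#ff00ff` (cut); open run; points: 84.268,58.128 88.388,63.578 79.337,82.242 64.554,101.041 51.481,106.897

[3] S889→`#ff00ff` (cut); closed run; points: 102.995,40.195 100.246,33.559 93.610,30.810 86.974,33.559 84.225,40.195 86.974,46.831 93.610,49.580 100.246,46.831

[4] S165→`#0000ff` (engrave); open run; points: 175.791,45.715 102.669,96.433 16.725,10.996

<svg xmlns="http://www.w3.org/2000/svg" width="256.608mm" height="129.713mm" viewBox="0 0 256.608 129.713">
  <polygon points="15.828,38.488 128.439,38.488 128.439,67.381 15.828,67.381" fill="none" stroke="#ff8800"/>
  <polyline points="84.268,58.128 88.388,63.578 79.337,82.242 64.554,101.041 51.481,106.897" fill="none" stroke="#ff00ff"/>
  <polygon points="102.995,40.195 100.246,33.559 93.610,30.810 86.974,33.559 84.225,40.195 86.974,46.831 93.610,49.580 100.246,46.831" fill="none" stroke="#ff00ff"/>
  <polyline points="175.791,45.715 102.669,96.433 16.725,10.996" fill="none" stroke="#0000ff"/>
</svg>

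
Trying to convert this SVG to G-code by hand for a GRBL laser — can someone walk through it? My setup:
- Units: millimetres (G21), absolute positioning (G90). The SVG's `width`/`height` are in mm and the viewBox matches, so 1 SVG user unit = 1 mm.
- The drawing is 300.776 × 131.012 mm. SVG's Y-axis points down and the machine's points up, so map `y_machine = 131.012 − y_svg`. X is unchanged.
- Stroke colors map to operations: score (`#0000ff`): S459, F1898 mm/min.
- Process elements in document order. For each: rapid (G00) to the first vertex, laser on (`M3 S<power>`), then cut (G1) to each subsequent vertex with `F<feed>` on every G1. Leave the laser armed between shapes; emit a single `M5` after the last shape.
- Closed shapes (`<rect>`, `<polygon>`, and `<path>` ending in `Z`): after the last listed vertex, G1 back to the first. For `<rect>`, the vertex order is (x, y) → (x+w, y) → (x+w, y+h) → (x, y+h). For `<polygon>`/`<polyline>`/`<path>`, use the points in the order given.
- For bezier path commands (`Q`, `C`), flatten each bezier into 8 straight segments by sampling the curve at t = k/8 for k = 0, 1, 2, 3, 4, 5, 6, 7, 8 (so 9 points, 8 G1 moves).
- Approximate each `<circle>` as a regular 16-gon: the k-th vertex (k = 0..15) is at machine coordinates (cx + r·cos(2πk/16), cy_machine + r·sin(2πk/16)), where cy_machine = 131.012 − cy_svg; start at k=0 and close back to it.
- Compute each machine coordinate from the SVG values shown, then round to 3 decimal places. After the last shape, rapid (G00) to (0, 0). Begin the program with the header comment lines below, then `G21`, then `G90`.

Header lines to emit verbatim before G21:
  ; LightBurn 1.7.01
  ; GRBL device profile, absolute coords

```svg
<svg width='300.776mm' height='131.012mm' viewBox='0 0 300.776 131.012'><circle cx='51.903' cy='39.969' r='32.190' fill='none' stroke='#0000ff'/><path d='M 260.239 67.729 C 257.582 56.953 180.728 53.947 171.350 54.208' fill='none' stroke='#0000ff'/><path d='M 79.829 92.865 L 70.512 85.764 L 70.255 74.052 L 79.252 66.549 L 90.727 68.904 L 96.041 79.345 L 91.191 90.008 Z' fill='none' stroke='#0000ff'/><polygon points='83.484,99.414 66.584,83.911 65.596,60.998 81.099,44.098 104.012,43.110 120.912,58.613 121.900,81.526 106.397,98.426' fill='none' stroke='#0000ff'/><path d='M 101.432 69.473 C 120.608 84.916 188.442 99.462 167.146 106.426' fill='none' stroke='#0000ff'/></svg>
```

; LightBurn 1.7.01
; GRBL device profile, absolute coords
G21
G90
G00 X84.093 Y91.043
M3 S459
G1 X81.643 Y103.362 F1898
G1 X74.665 Y113.805 F1898
G1 X64.222 Y120.783 F1898
G1 X51.903 Y123.233 F1898
G1 X39.584 Y120.783 F1898
G1 X29.141 Y113.805 F1898
G1 X22.163 Y103.362 F1898
G1 X19.713 Y91.043 F1898
G1 X22.163 Y78.724 F1898
G1 X29.141 Y68.281 F1898
G1 X39.584 Y61.303 F1898
G1 X51.903 Y58.853 F1898
G1 X64.222 Y61.303 F1898
G1 X74.665 Y68.281 F1898
G1 X81.643 Y78.724 F1898
G1 X84.093 Y91.043 F1898
G00 X260.239 Y63.283
M3 S459
G1 X256.041 Y66.969 F1898
G1 X246.548 Y69.978 F1898
G1 X233.419 Y72.365 F1898
G1 X218.315 Y74.182 F1898
G1 X202.896 Y75.482 F1898
G1 X188.822 Y76.317 F1898
G1 X177.753 Y76.740 F1898
G1 X171.350 Y76.804 F1898
G00 X79.829 Y38.147
M3 S459
G1 X70.512 Y45.248 F1898
G1 X70.255 Y56.960 F1898
G1 X79.252 Y64.463 F1898
G1 X90.727 Y62.108 F1898
G1 X96.041 Y51.667 F1898
G1 X91.191 Y41.004 F1898
G1 X79.829 Y38.147 F1898
G00 X83.484 Y31.598
M3 S459
G1 X66.584 Y47.101 F1898
G1 X65.596 Y70.014 F1898
G1 X81.099 Y86.914 F1898
G1 X104.012 Y87.902 F1898
G1 X120.912 Y72.399 F1898
G1 X121.900 Y49.486 F1898
G1 X106.397 Y32.586 F1898
G1 X83.484 Y31.598 F1898
G00 X101.432 Y61.539
M3 S459
G1 X110.635 Y55.803 F1898
G1 X122.784 Y50.229 F1898
G1 X136.266 Y44.897 F1898
G1 X149.466 Y39.883 F1898
G1 X160.768 Y35.267 F1898
G1 X168.559 Y31.126 F1898
G1 X171.223 Y27.540 F1898
G1 X167.146 Y24.586 F1898
M5
G00 X0.000 Y0.000

1 u = 1 mm; y_m = 131.012 − y.

[1] `<circle>` circle, #0000ff→score S459 F1898: (84.093,91.043) → (81.643,103.362) → (74.665,113.805) → (64.222,120.783) → (51.903,123.233) → (39.584,120.783) → (29.141,113.805) → (22.163,103.362) → (19.713,91.043) → (22.163,78.724) → (29.141,68.281) → (39.584,61.303) → (51.903,58.853) → (64.222,61.303) → (74.665,68.281) → (81.643,78.724) → (84.093,91.043) (closed)

[2] `<path>` cubic bezier, #0000ff→score S459 F1898: (260.239,63.283) → (256.041,66.969) → (246.548,69.978) → (233.419,72.365) → (218.315,74.182) → (202.896,75.482) → (188.822,76.317) → (177.753,76.740) → (171.350,76.804)

[3] `<path>` regular polygon, #0000ff→score S459 F1898: (79.829,38.147) → (70.512,45.248) → (70.255,56.960) → (79.252,64.463) → (90.727,62.108) → (96.041,51.667) → (91.191,41.004) → (79.829,38.147) (closed)

[4] `<polygon>` regular polygon, #0000ff→score S459 F1898: (83.484,31.598) → (66.584,47.101) → (65.596,70.014) → (81.099,86.914) → (104.012,87.902) → (120.912,72.399) → (121.900,49.486) → (106.397,32.586) → (83.484,31.598) (closed)

[5] `<path>` cubic bezier, #0000ff→score S459 F1898: (101.432,61.539) → (110.635,55.803) → (122.784,50.229) → (136.266,44.897) → (149.466,39.883) → (160.768,35.267) → (168.559,31.126) → (171.223,27.540) → (167.146,24.586)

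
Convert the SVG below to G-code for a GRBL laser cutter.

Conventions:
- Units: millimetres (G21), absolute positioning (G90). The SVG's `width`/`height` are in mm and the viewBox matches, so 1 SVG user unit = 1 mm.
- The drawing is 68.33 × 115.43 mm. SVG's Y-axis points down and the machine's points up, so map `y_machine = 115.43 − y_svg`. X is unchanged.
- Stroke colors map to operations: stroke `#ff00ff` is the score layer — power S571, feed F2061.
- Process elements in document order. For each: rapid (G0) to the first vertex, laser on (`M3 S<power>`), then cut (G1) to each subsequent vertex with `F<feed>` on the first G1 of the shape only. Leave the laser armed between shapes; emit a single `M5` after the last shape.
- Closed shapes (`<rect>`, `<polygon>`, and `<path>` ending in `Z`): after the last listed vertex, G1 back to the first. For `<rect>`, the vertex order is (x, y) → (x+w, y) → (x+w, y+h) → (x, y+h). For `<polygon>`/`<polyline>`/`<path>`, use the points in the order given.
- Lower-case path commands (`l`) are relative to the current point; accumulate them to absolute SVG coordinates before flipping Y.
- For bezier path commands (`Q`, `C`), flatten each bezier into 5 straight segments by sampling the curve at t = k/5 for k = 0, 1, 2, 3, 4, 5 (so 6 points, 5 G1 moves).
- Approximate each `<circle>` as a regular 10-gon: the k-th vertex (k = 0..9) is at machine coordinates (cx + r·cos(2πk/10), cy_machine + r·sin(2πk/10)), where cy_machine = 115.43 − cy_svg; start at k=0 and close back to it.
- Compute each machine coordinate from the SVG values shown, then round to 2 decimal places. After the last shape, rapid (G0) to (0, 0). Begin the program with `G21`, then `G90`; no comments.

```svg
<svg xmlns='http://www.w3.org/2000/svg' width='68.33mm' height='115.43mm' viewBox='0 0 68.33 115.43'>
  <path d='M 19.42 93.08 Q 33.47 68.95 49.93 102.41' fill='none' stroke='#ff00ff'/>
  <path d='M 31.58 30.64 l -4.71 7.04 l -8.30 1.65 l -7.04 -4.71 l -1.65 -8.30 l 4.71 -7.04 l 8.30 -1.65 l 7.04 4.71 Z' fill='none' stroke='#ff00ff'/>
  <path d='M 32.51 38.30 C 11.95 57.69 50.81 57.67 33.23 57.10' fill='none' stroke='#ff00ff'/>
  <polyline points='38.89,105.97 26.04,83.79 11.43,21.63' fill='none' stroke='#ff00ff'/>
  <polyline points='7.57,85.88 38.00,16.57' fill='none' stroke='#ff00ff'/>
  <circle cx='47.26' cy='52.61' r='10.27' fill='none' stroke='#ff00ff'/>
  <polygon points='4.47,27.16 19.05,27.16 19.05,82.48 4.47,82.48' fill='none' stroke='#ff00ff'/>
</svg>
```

G21
G90
G0 X19.42 Y22.35
M3 S571
G1 X25.14 Y29.70 F2061
G1 X31.05 Y32.44
G1 X37.15 Y30.57
G1 X43.44 Y24.10
G1 X49.93 Y13.02
G0 X31.58 Y84.79
M3 S571
G1 X26.87 Y77.75 F2061
G1 X18.57 Y76.10
G1 X11.53 Y80.81
G1 X9.88 Y89.11
G1 X14.59 Y96.15
G1 X22.89 Y97.80
G1 X29.93 Y93.09
G1 X31.58 Y84.79
G0 X32.51 Y77.13
M3 S571
G1 X26.38 Y67.67 F2061
G1 X28.94 Y61.97
G1 X34.65 Y59.12
G1 X37.93 Y58.20
G1 X33.23 Y58.33
G0 X38.89 Y9.46
M3 S571
G1 X26.04 Y31.64 F2061
G1 X11.43 Y93.80
G0 X7.57 Y29.55
M3 S571
G1 X38.00 Y98.86 F2061
G0 X57.53 Y62.82
M3 S571
G1 X55.57 Y68.86 F2061
G1 X50.43 Y72.59
G1 X44.09 Y72.59
G1 X38.95 Y68.86
G1 X36.99 Y62.82
G1 X38.95 Y56.78
G1 X44.09 Y53.05
G1 X50.43 Y53.05
G1 X55.57 Y56.78
G1 X57.53 Y62.82
G0 X4.47 Y88.27
M3 S571
G1 X19.05 Y88.27 F2061
G1 X19.05 Y32.95
G1 X4.47 Y32.95
G1 X4.47 Y88.27
M5
G0 X0.00 Y0.00

Since the viewBox matches the mm dimensions, user units are millimetres directly. The only transform is the Y-flip y_m = 115.43 − y_svg.

Shape 1 is a quadratic bezier drawn with `<path>`. Its stroke #ff00ff means score at S571, F2061. After flipping Y the toolpath is (19.42,22.35) → (25.14,29.70) → (31.05,32.44) → (37.15,30.57) → (43.44,24.10) → (49.93,13.02).

Shape 2 is a regular polygon drawn with `<path>`. Its stroke #ff00ff means score at S571, F2061. After flipping Y the toolpath is (31.58,84.79) → (26.87,77.75) → (18.57,76.10) → (11.53,80.81) → (9.88,89.11) → (14.59,96.15) → (22.89,97.80) → (29.93,93.09) → (31.58,84.79), returning to the start.

Shape 3 is a cubic bezier drawn with `<path>`. Its stroke #ff00ff means score at S571, F2061. After flipping Y the toolpath is (32.51,77.13) → (26.38,67.67) → (28.94,61.97) → (34.65,59.12) → (37.93,58.20) → (33.23,58.33).

Shape 4 is a open polyline drawn with `<polyline>`. Its stroke #ff00ff means score at S571, F2061. After flipping Y the toolpath is (38.89,9.46) → (26.04,31.64) → (11.43,93.80).

Shape 5 is a line segment drawn with `<polyline>`. Its stroke #ff00ff means score at S571, F2061. After flipping Y the toolpath is (7.57,29.55) → (38.00,98.86).

Shape 6 is a circle drawn with `<circle>`. Its stroke #ff00ff means score at S571, F2061. After flipping Y the toolpath is (57.53,62.82) → (55.57,68.86) → (50.43,72.59) → (44.09,72.59) → (38.95,68.86) → (36.99,62.82) → (38.95,56.78) → (44.09,53.05) → (50.43,53.05) → (55.57,56.78) → (57.53,62.82), returning to the start.

Shape 7 is a rectangle drawn with `<polygon>`. Its stroke #ff00ff means score at S571, F2061. After flipping Y the toolpath is (4.47,88.27) → (19.05,88.27) → (19.05,32.95) → (4.47,32.95) → (4.47,88.27), returning to the start.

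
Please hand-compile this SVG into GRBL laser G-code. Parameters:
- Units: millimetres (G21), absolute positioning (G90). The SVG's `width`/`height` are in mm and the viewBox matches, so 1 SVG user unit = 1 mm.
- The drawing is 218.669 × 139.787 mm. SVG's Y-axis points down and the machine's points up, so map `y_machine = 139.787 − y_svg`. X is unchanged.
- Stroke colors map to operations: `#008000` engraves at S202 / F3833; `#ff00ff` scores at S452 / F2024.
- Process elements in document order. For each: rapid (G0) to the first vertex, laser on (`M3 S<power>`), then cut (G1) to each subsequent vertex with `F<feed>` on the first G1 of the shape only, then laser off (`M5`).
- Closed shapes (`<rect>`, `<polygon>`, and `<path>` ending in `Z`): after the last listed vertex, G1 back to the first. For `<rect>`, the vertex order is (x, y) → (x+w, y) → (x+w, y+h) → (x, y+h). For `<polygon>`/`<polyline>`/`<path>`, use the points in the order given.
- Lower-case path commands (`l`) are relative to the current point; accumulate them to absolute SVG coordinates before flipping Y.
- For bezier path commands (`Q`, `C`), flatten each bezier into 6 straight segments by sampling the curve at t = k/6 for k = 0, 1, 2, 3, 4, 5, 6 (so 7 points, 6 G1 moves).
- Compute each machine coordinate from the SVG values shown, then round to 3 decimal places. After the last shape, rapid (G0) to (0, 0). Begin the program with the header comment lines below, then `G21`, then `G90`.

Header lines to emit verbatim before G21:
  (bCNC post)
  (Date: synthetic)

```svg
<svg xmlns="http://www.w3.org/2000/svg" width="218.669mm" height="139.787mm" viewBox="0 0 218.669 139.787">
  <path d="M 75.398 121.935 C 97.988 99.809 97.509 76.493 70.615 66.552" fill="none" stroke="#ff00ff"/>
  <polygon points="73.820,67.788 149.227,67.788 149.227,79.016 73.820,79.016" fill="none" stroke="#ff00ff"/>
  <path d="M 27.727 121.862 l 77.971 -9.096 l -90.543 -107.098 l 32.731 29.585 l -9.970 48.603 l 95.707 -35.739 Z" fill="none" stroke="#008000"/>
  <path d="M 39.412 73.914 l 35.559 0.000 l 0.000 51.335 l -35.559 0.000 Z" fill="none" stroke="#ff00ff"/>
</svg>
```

(bCNC post)
(Date: synthetic)
G21
G90
G0 X75.398 Y17.852
M3 S452
G1 X84.755 Y28.947 F2024
G1 X90.174 Y39.835
G1 X91.563 Y50.113
G1 X88.828 Y59.375
G1 X81.876 Y67.217
G1 X70.615 Y73.235
M5
G0 X73.820 Y71.999
M3 S452
G1 X149.227 Y71.999 F2024
G1 X149.227 Y60.771
G1 X73.820 Y60.771
G1 X73.820 Y71.999
M5
G0 X27.727 Y17.925
M3 S202
G1 X105.698 Y27.021 F3833
G1 X15.155 Y134.119
G1 X47.886 Y104.534
G1 X37.916 Y55.931
G1 X133.623 Y91.670
G1 X27.727 Y17.925
M5
G0 X39.412 Y65.873
M3 S452
G1 X74.971 Y65.873 F2024
G1 X74.971 Y14.538
G1 X39.412 Y14.538
G1 X39.412 Y65.873
M5
G0 X0.000 Y0.000

1 u = 1 mm; y_m = 139.787 − y.

[1] `<path>` cubic bezier, #ff00ff→score S452 F2024: (75.398,17.852) → (84.755,28.947) → (90.174,39.835) → (91.563,50.113) → (88.828,59.375) → (81.876,67.217) → (70.615,73.235)

[2] `<polygon>` rectangle, #ff00ff→score S452 F2024: (73.820,71.999) → (149.227,71.999) → (149.227,60.771) → (73.820,60.771) → (73.820,71.999) (closed)

[3] `<path>` closed polygon, #008000→engrave S202 F3833: (27.727,17.925) → (105.698,27.021) → (15.155,134.119) → (47.886,104.534) → (37.916,55.931) → (133.623,91.670) → (27.727,17.925) (closed)

[4] `<path>` rectangle, #ff00ff→score S452 F2024: (39.412,65.873) → (74.971,65.873) → (74.971,14.538) → (39.412,14.538) → (39.412,65.873) (closed)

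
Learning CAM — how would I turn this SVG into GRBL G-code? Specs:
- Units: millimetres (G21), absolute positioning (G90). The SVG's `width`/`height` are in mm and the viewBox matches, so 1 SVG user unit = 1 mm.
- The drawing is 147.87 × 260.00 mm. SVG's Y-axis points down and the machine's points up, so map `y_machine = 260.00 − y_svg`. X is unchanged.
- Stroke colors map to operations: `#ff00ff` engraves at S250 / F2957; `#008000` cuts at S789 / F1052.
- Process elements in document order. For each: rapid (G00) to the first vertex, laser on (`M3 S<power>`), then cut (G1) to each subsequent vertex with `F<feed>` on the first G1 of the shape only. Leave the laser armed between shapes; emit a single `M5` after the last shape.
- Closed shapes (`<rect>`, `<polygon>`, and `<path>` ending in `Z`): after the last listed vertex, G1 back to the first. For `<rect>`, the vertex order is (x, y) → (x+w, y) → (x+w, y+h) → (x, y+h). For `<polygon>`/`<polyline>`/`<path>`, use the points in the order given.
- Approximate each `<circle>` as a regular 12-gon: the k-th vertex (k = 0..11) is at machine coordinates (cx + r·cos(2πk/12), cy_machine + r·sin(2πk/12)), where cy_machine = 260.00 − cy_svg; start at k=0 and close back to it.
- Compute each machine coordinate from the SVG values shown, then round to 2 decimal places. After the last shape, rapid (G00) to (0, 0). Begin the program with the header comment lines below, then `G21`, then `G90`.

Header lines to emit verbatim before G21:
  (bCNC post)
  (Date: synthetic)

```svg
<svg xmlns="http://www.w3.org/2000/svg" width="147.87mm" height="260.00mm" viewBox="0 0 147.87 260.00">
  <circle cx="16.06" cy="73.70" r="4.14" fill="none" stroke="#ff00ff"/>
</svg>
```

(bCNC post)
(Date: synthetic)
G21
G90
G00 X20.20 Y186.30
M3 S250
G1 X19.65 Y188.37 F2957
G1 X18.13 Y189.89
G1 X16.06 Y190.44
G1 X13.99 Y189.89
G1 X12.47 Y188.37
G1 X11.92 Y186.30
G1 X12.47 Y184.23
G1 X13.99 Y182.71
G1 X16.06 Y182.16
G1 X18.13 Y182.71
G1 X19.65 Y184.23
G1 X20.20 Y186.30
M5
G00 X0.00 Y0.00

viewBox `0 0 147.87 260.00` with mm width/height → 1 unit = 1 mm. Flip: y_m = 260.00 − y_svg.

**Shape 1** — `<circle>` circle, stroke `#ff00ff` → engrave (S250, F2957). Machine vertices: (20.20,186.30) → (19.65,188.37) → (18.13,189.89) → (16.06,190.44) → (13.99,189.89) → (12.47,188.37) → (11.92,186.30) → (12.47,184.23) → (13.99,182.71) → (16.06,182.16) → (18.13,182.71) → (19.65,184.23) → (20.20,186.30). Closed: final G1 returns to the first vertex.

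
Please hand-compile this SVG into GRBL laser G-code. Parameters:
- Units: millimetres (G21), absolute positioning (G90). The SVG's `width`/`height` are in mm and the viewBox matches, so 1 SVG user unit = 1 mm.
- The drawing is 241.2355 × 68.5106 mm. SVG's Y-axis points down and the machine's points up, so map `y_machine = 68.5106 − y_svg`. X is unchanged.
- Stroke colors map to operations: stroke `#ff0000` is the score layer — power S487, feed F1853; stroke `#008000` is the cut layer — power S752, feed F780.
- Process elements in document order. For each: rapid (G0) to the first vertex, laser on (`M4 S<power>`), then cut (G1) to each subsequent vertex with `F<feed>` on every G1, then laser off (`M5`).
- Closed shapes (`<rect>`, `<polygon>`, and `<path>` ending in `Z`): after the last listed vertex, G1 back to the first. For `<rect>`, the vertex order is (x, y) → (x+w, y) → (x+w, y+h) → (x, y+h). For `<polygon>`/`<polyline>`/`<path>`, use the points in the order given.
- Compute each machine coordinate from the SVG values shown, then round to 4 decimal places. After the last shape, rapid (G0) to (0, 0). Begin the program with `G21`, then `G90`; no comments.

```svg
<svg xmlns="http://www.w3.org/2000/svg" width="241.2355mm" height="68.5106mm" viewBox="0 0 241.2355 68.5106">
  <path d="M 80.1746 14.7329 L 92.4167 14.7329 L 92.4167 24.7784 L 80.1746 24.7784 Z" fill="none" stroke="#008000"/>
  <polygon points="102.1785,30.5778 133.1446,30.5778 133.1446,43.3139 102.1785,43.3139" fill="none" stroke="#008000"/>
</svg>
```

Since the viewBox matches the mm dimensions, user units are millimetres directly. The only transform is the Y-flip y_m = 68.5106 − y_svg.

Shape 1 is a rectangle drawn with `<path>`. Its stroke #008000 means cut at S752, F780. After flipping Y the toolpath is (80.1746,53.7777) → (92.4167,53.7777) → (92.4167,43.7322) → (80.1746,43.7322) → (80.1746,53.7777), returning to the start.

Shape 2 is a rectangle drawn with `<polygon>`. Its stroke #008000 means cut at S752, F780. After flipping Y the toolpath is (102.1785,37.9328) → (133.1446,37.9328) → (133.1446,25.1967) → (102.1785,25.1967) → (102.1785,37.9328), returning to the start.

G21
G90
G0 X80.1746 Y53.7777
M4 S752
G1 X92.4167 Y53.7777 F780
G1 X92.4167 Y43.7322 F780
G1 X80.1746 Y43.7322 F780
G1 X80.1746 Y53.7777 F780
M5
G0 X102.1785 Y37.9328
M4 S752
G1 X133.1446 Y37.9328 F780
G1 X133.1446 Y25.1967 F780
G1 X102.1785 Y25.1967 F780
G1 X102.1785 Y37.9328 F780
M5
G0 X0.0000 Y0.0000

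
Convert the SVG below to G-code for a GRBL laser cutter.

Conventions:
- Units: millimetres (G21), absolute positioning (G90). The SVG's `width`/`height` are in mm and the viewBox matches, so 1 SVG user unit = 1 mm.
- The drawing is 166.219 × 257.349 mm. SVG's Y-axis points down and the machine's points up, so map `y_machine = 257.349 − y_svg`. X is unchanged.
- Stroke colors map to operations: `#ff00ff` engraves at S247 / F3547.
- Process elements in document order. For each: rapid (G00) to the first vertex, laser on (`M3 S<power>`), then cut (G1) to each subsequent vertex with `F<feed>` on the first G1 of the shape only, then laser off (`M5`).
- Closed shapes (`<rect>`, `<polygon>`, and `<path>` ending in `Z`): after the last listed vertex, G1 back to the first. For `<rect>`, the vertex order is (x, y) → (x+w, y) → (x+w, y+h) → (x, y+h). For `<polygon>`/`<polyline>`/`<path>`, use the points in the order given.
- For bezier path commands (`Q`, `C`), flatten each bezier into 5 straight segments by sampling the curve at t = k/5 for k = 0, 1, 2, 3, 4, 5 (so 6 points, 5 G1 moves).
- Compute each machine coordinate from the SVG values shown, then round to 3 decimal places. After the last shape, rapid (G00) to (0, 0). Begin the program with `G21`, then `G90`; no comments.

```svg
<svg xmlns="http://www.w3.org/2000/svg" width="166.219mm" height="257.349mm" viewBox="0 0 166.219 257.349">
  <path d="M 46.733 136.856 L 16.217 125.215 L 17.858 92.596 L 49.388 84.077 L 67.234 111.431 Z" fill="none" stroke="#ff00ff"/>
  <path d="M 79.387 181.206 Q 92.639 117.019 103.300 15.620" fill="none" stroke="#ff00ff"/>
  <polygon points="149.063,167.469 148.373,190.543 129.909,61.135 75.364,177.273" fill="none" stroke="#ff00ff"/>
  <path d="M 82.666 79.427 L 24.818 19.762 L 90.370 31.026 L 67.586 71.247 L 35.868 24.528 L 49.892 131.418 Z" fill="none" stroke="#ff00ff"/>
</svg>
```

G21
G90
G00 X46.733 Y120.493
M3 S247
G1 X16.217 Y132.134 F3547
G1 X17.858 Y164.753
G1 X49.388 Y173.272
G1 X67.234 Y145.918
G1 X46.733 Y120.493
M5
G00 X79.387 Y76.143
M3 S247
G1 X84.584 Y103.306 F3547
G1 X89.574 Y133.447
G1 X94.357 Y166.564
G1 X98.932 Y202.658
G1 X103.300 Y241.729
M5
G00 X149.063 Y89.880
M3 S247
G1 X148.373 Y66.806 F3547
G1 X129.909 Y196.214
G1 X75.364 Y80.076
G1 X149.063 Y89.880
M5
G00 X82.666 Y177.922
M3 S247
G1 X24.818 Y237.587 F3547
G1 X90.370 Y226.323
G1 X67.586 Y186.102
G1 X35.868 Y232.821
G1 X49.892 Y125.931
G1 X82.666 Y177.922
M5
G00 X0.000 Y0.000

1 u = 1 mm; y_m = 257.349 − y.

[1] `<path>` regular polygon, #ff00ff→engrave S247 F3547: (46.733,120.493) → (16.217,132.134) → (17.858,164.753) → (49.388,173.272) → (67.234,145.918) → (46.733,120.493) (closed)

[2] `<path>` quadratic bezier, #ff00ff→engrave S247 F3547: (79.387,76.143) → (84.584,103.306) → (89.574,133.447) → (94.357,166.564) → (98.932,202.658) → (103.300,241.729)

[3] `<polygon>` closed polygon, #ff00ff→engrave S247 F3547: (149.063,89.880) → (148.373,66.806) → (129.909,196.214) → (75.364,80.076) → (149.063,89.880) (closed)

[4] `<path>` closed polygon, #ff00ff→engrave S247 F3547: (82.666,177.922) → (24.818,237.587) → (90.370,226.323) → (67.586,186.102) → (35.868,232.821) → (49.892,125.931) → (82.666,177.922) (closed)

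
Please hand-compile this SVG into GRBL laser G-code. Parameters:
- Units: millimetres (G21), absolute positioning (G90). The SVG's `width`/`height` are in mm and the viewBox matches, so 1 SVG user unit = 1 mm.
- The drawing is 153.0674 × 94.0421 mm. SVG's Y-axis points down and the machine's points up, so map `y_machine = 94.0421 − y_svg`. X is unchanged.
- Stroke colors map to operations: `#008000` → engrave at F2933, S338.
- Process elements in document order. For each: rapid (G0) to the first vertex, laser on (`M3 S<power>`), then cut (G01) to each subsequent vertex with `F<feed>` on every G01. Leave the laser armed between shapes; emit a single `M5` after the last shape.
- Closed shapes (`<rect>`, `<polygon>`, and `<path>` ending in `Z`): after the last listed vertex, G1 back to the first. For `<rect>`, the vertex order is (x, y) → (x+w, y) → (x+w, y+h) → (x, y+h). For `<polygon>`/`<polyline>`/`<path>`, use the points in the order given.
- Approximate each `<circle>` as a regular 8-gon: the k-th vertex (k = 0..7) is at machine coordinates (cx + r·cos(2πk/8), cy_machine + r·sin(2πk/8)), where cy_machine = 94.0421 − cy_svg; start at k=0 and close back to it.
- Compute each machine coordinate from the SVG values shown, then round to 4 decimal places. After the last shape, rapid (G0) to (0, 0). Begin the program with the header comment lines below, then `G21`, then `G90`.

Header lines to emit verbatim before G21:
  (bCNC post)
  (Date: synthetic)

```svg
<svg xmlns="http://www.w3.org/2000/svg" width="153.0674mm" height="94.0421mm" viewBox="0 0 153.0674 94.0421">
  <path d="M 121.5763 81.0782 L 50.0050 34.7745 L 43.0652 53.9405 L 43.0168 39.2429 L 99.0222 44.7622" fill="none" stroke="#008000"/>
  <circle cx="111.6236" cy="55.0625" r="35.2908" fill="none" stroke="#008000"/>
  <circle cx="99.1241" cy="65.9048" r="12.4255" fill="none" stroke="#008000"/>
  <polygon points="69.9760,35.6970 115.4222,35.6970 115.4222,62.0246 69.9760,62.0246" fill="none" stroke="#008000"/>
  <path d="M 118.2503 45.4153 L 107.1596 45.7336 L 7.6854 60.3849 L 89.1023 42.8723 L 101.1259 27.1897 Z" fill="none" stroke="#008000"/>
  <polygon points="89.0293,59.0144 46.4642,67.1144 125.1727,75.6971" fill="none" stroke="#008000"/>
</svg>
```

(bCNC post)
(Date: synthetic)
G21
G90
G0 X121.5763 Y12.9639
M3 S338
G01 X50.0050 Y59.2676 F2933
G01 X43.0652 Y40.1016 F2933
G01 X43.0168 Y54.7992 F2933
G01 X99.0222 Y49.2799 F2933
G0 X146.9144 Y38.9796
M3 S338
G01 X136.5780 Y63.9340 F2933
G01 X111.6236 Y74.2704 F2933
G01 X86.6692 Y63.9340 F2933
G01 X76.3328 Y38.9796 F2933
G01 X86.6692 Y14.0252 F2933
G01 X111.6236 Y3.6888 F2933
G01 X136.5780 Y14.0252 F2933
G01 X146.9144 Y38.9796 F2933
G0 X111.5496 Y28.1373
M3 S338
G01 X107.9103 Y36.9235 F2933
G01 X99.1241 Y40.5628 F2933
G01 X90.3379 Y36.9235 F2933
G01 X86.6986 Y28.1373 F2933
G01 X90.3379 Y19.3511 F2933
G01 X99.1241 Y15.7118 F2933
G01 X107.9103 Y19.3511 F2933
G01 X111.5496 Y28.1373 F2933
G0 X69.9760 Y58.3451
M3 S338
G01 X115.4222 Y58.3451 F2933
G01 X115.4222 Y32.0175 F2933
G01 X69.9760 Y32.0175 F2933
G01 X69.9760 Y58.3451 F2933
G0 X118.2503 Y48.6268
M3 S338
G01 X107.1596 Y48.3085 F2933
G01 X7.6854 Y33.6572 F2933
G01 X89.1023 Y51.1698 F2933
G01 X101.1259 Y66.8524 F2933
G01 X118.2503 Y48.6268 F2933
G0 X89.0293 Y35.0277
M3 S338
G01 X46.4642 Y26.9277 F2933
G01 X125.1727 Y18.3450 F2933
G01 X89.0293 Y35.0277 F2933
M5
G0 X0.0000 Y0.0000

viewBox `0 0 153.0674 94.0421` with mm width/height → 1 unit = 1 mm. Flip: y_m = 94.0421 − y_svg.

**Shape 1** — `<path>` open polyline, stroke `#008000` → engrave (S338, F2933). Machine vertices: (121.5763,12.9639) → (50.0050,59.2676) → (43.0652,40.1016) → (43.0168,54.7992) → (99.0222,49.2799). Open path.

**Shape 2** — `<circle>` circle, stroke `#008000` → engrave (S338, F2933). Machine vertices: (146.9144,38.9796) → (136.5780,63.9340) → (111.6236,74.2704) → (86.6692,63.9340) → (76.3328,38.9796) → (86.6692,14.0252) → (111.6236,3.6888) → (136.5780,14.0252) → (146.9144,38.9796). Closed: final G1 returns to the first vertex.

**Shape 3** — `<circle>` circle, stroke `#008000` → engrave (S338, F2933). Machine vertices: (111.5496,28.1373) → (107.9103,36.9235) → (99.1241,40.5628) → (90.3379,36.9235) → (86.6986,28.1373) → (90.3379,19.3511) → (99.1241,15.7118) → (107.9103,19.3511) → (111.5496,28.1373). Closed: final G1 returns to the first vertex.

**Shape 4** — `<polygon>` rectangle, stroke `#008000` → engrave (S338, F2933). Machine vertices: (69.9760,58.3451) → (115.4222,58.3451) → (115.4222,32.0175) → (69.9760,32.0175) → (69.9760,58.3451). Closed: final G1 returns to the first vertex.

**Shape 5** — `<path>` closed polygon, stroke `#008000` → engrave (S338, F2933). Machine vertices: (118.2503,48.6268) → (107.1596,48.3085) → (7.6854,33.6572) → (89.1023,51.1698) → (101.1259,66.8524) → (118.2503,48.6268). Closed: final G1 returns to the first vertex.

**Shape 6** — `<polygon>` closed polygon, stroke `#008000` → engrave (S338, F2933). Machine vertices: (89.0293,35.0277) → (46.4642,26.9277) → (125.1727,18.3450) → (89.0293,35.0277). Closed: final G1 returns to the first vertex.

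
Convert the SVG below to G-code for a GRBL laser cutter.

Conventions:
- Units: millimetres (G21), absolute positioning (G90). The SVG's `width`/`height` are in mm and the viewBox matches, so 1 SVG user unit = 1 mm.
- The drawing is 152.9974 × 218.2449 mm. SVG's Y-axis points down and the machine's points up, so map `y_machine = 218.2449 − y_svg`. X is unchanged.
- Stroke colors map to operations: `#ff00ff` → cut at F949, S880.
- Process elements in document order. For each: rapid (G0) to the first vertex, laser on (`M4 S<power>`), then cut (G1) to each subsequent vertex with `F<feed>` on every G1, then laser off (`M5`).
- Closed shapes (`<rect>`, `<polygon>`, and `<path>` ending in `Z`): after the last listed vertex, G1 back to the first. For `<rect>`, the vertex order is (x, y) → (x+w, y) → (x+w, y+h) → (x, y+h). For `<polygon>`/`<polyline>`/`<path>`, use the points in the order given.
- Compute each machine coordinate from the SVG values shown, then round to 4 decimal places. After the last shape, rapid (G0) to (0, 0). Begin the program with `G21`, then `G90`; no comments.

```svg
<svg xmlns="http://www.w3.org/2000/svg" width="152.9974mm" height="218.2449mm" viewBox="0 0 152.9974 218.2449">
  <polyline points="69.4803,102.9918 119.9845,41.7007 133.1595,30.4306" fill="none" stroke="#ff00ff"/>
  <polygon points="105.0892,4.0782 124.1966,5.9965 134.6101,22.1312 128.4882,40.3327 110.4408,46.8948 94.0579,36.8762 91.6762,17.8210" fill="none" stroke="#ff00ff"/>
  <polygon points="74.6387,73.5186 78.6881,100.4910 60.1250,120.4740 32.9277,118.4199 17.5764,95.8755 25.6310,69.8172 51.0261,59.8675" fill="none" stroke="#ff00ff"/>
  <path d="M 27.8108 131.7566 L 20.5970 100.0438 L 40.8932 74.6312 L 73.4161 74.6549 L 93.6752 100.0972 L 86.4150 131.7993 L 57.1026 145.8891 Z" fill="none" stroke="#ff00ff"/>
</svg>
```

G21
G90
G0 X69.4803 Y115.2531
M4 S880
G1 X119.9845 Y176.5442 F949
G1 X133.1595 Y187.8143 F949
M5
G0 X105.0892 Y214.1667
M4 S880
G1 X124.1966 Y212.2484 F949
G1 X134.6101 Y196.1137 F949
G1 X128.4882 Y177.9122 F949
G1 X110.4408 Y171.3501 F949
G1 X94.0579 Y181.3687 F949
G1 X91.6762 Y200.4239 F949
G1 X105.0892 Y214.1667 F949
M5
G0 X74.6387 Y144.7263
M4 S880
G1 X78.6881 Y117.7539 F949
G1 X60.1250 Y97.7709 F949
G1 X32.9277 Y99.8250 F949
G1 X17.5764 Y122.3694 F949
G1 X25.6310 Y148.4277 F949
G1 X51.0261 Y158.3774 F949
G1 X74.6387 Y144.7263 F949
M5
G0 X27.8108 Y86.4883
M4 S880
G1 X20.5970 Y118.2011 F949
G1 X40.8932 Y143.6137 F949
G1 X73.4161 Y143.5900 F949
G1 X93.6752 Y118.1477 F949
G1 X86.4150 Y86.4456 F949
G1 X57.1026 Y72.3558 F949
G1 X27.8108 Y86.4883 F949
M5
G0 X0.0000 Y0.0000

Since the viewBox matches the mm dimensions, user units are millimetres directly. The only transform is the Y-flip y_m = 218.2449 − y_svg.

Shape 1 is a open polyline drawn with `<polyline>`. Its stroke #ff00ff means cut at S880, F949. After flipping Y the toolpath is (69.4803,115.2531) → (119.9845,176.5442) → (133.1595,187.8143).

Shape 2 is a regular polygon drawn with `<polygon>`. Its stroke #ff00ff means cut at S880, F949. After flipping Y the toolpath is (105.0892,214.1667) → (124.1966,212.2484) → (134.6101,196.1137) → (128.4882,177.9122) → (110.4408,171.3501) → (94.0579,181.3687) → (91.6762,200.4239) → (105.0892,214.1667), returning to the start.

Shape 3 is a regular polygon drawn with `<polygon>`. Its stroke #ff00ff means cut at S880, F949. After flipping Y the toolpath is (74.6387,144.7263) → (78.6881,117.7539) → (60.1250,97.7709) → (32.9277,99.8250) → (17.5764,122.3694) → (25.6310,148.4277) → (51.0261,158.3774) → (74.6387,144.7263), returning to the start.

Shape 4 is a regular polygon drawn with `<path>`. Its stroke #ff00ff means cut at S880, F949. After flipping Y the toolpath is (27.8108,86.4883) → (20.5970,118.2011) → (40.8932,143.6137) → (73.4161,143.5900) → (93.6752,118.1477) → (86.4150,86.4456) → (57.1026,72.3558) → (27.8108,86.4883), returning to the start.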